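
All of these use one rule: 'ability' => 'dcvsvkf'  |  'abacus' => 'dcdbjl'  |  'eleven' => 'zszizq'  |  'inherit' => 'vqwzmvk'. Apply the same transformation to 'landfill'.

sdqayvss

Treating letters as 0–25, the rule is x ↦ 25x + 3 (mod 26).
Applying it to landfill: l(11)→25·11+3≡18=s; a(0)→25·0+3≡3=d; n(13)→25·13+3≡16=q; d(3)→25·3+3≡0=a; f(5)→25·5+3≡24=y; i(8)→25·8+3≡21=v; l(11)→25·11+3≡18=s; l(11)→25·11+3≡18=s (all mod 26).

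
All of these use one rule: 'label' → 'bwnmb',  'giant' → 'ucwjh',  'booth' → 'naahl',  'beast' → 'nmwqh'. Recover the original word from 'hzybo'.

l(11)→b(1) and a(0)→w(22) fit y≡17x+22 (mod 26); the inverse of 17 mod 26 is 23. This is an affine cipher: with a=0,…,z=25, each position x becomes (17x+22) mod 26.
Undoing it on hzybo: h(7)→23·(7−22)≡19=t; z(25)→23·(25−22)≡17=r; y(24)→23·(24−22)≡20=u; b(1)→23·(1−22)≡11=l; o(14)→23·(14−22)≡24=y (all mod 26).

truly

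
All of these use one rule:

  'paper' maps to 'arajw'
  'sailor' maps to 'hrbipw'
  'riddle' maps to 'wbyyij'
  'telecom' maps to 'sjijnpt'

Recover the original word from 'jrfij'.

eagle

p(15)→a(0) and a(0)→r(17) fit y≡11x+17 (mod 26); the inverse of 11 mod 26 is 19. Each letter's alphabet position (a=0..z=25) is mapped through 11·x+17 mod 26 — an affine cipher.
Undoing it on jrfij: j(9)→19·(9−17)≡4=e; r(17)→19·(17−17)≡0=a; f(5)→19·(5−17)≡6=g; i(8)→19·(8−17)≡11=l; j(9)→19·(9−17)≡4=e (all mod 26).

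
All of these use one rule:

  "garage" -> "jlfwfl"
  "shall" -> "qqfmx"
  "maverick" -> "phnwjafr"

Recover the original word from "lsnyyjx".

setting

Two steps: reverse the string, then apply a Caesar shift of +5.
Reversing it on lsnyyjx: shift back: l−5=g, s−5=n, n−5=i, y−5=t, y−5=t, j−5=e, x−5=s → gnittes; then reverse → setting.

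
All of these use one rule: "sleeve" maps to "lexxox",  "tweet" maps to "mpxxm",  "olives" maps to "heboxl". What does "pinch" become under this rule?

ibgva

Compare letters: s→l is +19, l→e is +19, e→x is +19 — a constant shift. Each letter is shifted forward by 19 in the alphabet (a Caesar shift of +19).
Applying it to pinch: p+19=i, i+19=b, n+19=g, c+19=v, h+19=a.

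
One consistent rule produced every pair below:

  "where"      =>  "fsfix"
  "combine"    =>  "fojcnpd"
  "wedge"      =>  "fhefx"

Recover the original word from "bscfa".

zebra

The output letters match the input read backwards, each shifted +1: where reversed is erehw. Read the word backwards and shift each letter +1.
Undoing it on bscfa: shift back: b−1=a, s−1=r, c−1=b, f−1=e, a−1=z → arbez; then reverse → zebra.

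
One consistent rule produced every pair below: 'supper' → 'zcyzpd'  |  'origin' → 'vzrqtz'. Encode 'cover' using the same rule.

In supper: s→z is +7, u→c is +8, p→y is +9, p→z is +10 — the shift increases by 1 each position. Each letter shifts forward by (position + 7), i.e. 7, 8, 9, … — the shift grows by one for each successive letter.
For cover: c+7=j, o+8=w, v+9=e, e+10=o, r+11=c.

jweoc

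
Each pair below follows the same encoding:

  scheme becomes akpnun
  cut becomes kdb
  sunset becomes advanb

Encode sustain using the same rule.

The shift depends on letter class: consonant s→a is +8, but vowel e→n is +9. Vowels shift forward by 9 and consonants shift forward by 8.
On sustain: s(cons)+8=a, u(vowel)+9=d, s(cons)+8=a, t(cons)+8=b, a(vowel)+9=j, i(vowel)+9=r, n(cons)+8=v.

adabjrv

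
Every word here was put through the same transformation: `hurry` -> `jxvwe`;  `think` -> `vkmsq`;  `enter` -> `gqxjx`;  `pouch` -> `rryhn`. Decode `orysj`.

In hurry: h→j is +2, u→x is +3, r→v is +4, r→w is +5 — the shift increases by 1 each position. Letter i (0-indexed) is shifted by i+2, so successive shifts are 2, 3, 4, ….
Decoding orysj: o−2=m, r−3=o, y−4=u, s−5=n, j−6=d.

mound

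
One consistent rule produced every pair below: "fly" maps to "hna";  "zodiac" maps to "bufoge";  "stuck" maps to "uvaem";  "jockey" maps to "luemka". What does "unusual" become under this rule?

The rule splits by letter class: vowels +6, consonants +2.
For unusual: u(vowel)+6=a, n(cons)+2=p, u(vowel)+6=a, s(cons)+2=u, u(vowel)+6=a, a(vowel)+6=g, l(cons)+2=n.

apauagn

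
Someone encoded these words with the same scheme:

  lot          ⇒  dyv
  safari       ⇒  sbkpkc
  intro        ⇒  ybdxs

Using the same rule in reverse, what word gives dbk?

Two steps: reverse the string, then apply a Caesar shift of +10.
Reversing it on dbk: shift back: d−10=t, b−10=r, k−10=a → tra; then reverse → art.

art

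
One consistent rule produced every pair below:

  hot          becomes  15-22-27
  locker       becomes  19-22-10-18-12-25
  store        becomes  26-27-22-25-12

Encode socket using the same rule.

26-22-10-18-12-27

h is letter #8 and maps to 15: an offset of 7. Letters become their 1-based position plus 7 (so a→8, b→9, …).
On socket: s=19→26, o=15→22, c=3→10, k=11→18, e=5→12, t=20→27.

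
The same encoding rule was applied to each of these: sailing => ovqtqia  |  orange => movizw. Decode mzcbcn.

The output letters match the input read backwards, each shifted +8: sailing reversed is gnilias. Read the word backwards and shift each letter +8.
Reversing it on mzcbcn: shift back: m−8=e, z−8=r, c−8=u, b−8=t, c−8=u, n−8=f → erutuf; then reverse → future.

future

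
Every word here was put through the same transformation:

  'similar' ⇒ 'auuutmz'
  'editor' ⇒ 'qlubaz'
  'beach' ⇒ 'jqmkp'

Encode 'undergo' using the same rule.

gvlqzoa

The shift depends on letter class: consonant s→a is +8, but vowel i→u is +12. Vowels shift forward by 12 and consonants shift forward by 8.
For undergo: u(vowel)+12=g, n(cons)+8=v, d(cons)+8=l, e(vowel)+12=q, r(cons)+8=z, g(cons)+8=o, o(vowel)+12=a.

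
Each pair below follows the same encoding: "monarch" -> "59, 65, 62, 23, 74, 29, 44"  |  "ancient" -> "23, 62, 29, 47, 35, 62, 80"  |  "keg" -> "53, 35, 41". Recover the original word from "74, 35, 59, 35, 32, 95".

m(#13)→59 and o(#15)→65: differences scale by 3, so n = 3·pos + 20. The formula is n = 3×(alphabet index, a=1) + 20.
Reversing it on 74, 35, 59, 35, 32, 95: 74→(74−20)÷3=18=r, 35→(35−20)÷3=5=e, 59→(59−20)÷3=13=m, 35→(35−20)÷3=5=e, 32→(32−20)÷3=4=d, 95→(95−20)÷3=25=y.

remedy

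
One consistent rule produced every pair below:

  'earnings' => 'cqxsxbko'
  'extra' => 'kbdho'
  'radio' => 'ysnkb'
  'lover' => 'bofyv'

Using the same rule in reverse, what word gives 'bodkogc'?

Read the word backwards and shift each letter +10.
Decoding bodkogc: shift back: b−10=r, o−10=e, d−10=t, k−10=a, o−10=e, g−10=w, c−10=s → retaews; then reverse → sweater.

sweater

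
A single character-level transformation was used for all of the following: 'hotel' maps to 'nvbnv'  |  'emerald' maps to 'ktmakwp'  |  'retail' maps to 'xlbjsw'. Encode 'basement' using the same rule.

In hotel: h→n is +6, o→v is +7, t→b is +8, e→n is +9 — the shift increases by 1 each position. The shift increases by 1 at each position, starting from +6: 6, 7, 8, ….
On basement: b+6=h, a+7=h, s+8=a, e+9=n, m+10=w, e+11=p, n+12=z, t+13=g.

hhanwpzg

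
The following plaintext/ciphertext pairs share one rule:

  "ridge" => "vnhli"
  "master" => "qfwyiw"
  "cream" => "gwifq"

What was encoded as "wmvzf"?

shrub

Shifts by position in ridge: pos 0: r→v (+4), pos 1: i→n (+5), pos 2: d→h (+4), pos 3: g→l (+5) — repeating every 2. It's a Vigenère-style cipher with numeric key [4,5]: position i shifts by key[i mod 2].
Reversing it on wmvzf: w−4=s, m−5=h, v−4=r, z−5=u, f−4=b.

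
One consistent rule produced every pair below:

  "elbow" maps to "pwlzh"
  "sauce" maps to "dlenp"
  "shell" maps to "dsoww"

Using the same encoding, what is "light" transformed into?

Shifts by position in elbow: pos 0: e→p (+11), pos 1: l→w (+11), pos 2: b→l (+10), pos 3: o→z (+11), pos 4: w→h (+11) — repeating every 3. A repeating key of period 3 is used — shifts +11, +11, +10 over and over.
For light: l+11=w, i+11=t, g+10=q, h+11=s, t+11=e.

wtqse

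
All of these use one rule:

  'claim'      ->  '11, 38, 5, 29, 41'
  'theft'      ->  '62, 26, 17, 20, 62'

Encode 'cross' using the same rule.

c(#3)→11 and l(#12)→38: differences scale by 3, so n = 3·pos + 2. Each letter becomes 3×(its alphabet position, a=1..z=26) + 2.
For cross: c=3→11, r=18→56, o=15→47, s=19→59, s=19→59.

11, 56, 47, 59, 59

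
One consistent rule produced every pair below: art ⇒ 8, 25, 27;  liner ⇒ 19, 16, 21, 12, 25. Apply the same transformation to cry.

10, 25, 32

a is letter #1 and maps to 8: an offset of 7. The number is (letter's place in the alphabet, a=1) + 7.
Applying it to cry: c=3→10, r=18→25, y=25→32.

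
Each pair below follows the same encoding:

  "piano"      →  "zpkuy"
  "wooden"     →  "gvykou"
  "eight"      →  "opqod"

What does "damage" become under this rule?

Shifts by position in piano: pos 0: p→z (+10), pos 1: i→p (+7), pos 2: a→k (+10), pos 3: n→u (+7) — repeating every 2. It's a Vigenère-style cipher with numeric key [10,7]: position i shifts by key[i mod 2].
On damage: d+10=n, a+7=h, m+10=w, a+7=h, g+10=q, e+7=l.

nhwhql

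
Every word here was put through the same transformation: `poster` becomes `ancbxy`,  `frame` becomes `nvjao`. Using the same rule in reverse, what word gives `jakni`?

The output letters match the input read backwards, each shifted +9: poster reversed is retsop. Read the word backwards and shift each letter +9.
Decoding jakni: shift back: j−9=a, a−9=r, k−9=b, n−9=e, i−9=z → arbez; then reverse → zebra.

zebra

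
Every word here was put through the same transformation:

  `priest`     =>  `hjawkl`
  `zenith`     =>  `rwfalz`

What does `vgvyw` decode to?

Each letter is shifted forward by 18 in the alphabet (a Caesar shift of +18).
Reversing it on vgvyw: v−18=d, g−18=o, v−18=d, y−18=g, w−18=e.

dodge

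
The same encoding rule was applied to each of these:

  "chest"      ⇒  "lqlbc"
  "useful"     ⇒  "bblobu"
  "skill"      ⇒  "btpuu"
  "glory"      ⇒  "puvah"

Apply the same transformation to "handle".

The shift depends on letter class: consonant c→l is +9, but vowel e→l is +7. The rule splits by letter class: vowels +7, consonants +9.
Applying it to handle: h(cons)+9=q, a(vowel)+7=h, n(cons)+9=w, d(cons)+9=m, l(cons)+9=u, e(vowel)+7=l.

qhwmul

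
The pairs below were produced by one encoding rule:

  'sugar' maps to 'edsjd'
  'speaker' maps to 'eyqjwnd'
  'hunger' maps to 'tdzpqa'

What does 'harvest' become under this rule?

Shifts by position in sugar: pos 0: s→e (+12), pos 1: u→d (+9), pos 2: g→s (+12), pos 3: a→j (+9) — repeating every 2. The shifts repeat in a cycle of length 2: positions 0,1,… shift by +12, +9, then the pattern repeats.
For harvest: h+12=t, a+9=j, r+12=d, v+9=e, e+12=q, s+9=b, t+12=f.

tjdeqbf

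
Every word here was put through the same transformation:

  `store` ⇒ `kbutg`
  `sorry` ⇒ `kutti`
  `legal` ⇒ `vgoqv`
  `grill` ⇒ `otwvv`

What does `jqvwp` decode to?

Each letter's alphabet position (a=0..z=25) is mapped through 17·x+16 mod 26 — an affine cipher.
Reversing it on jqvwp: j(9)→23·(9−16)≡21=v; q(16)→23·(16−16)≡0=a; v(21)→23·(21−16)≡11=l; w(22)→23·(22−16)≡8=i; p(15)→23·(15−16)≡3=d (all mod 26).

valid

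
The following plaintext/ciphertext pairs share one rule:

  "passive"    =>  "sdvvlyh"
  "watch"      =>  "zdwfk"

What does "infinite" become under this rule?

This is a Caesar cipher with shift 3.
On infinite: i+3=l, n+3=q, f+3=i, i+3=l, n+3=q, i+3=l, t+3=w, e+3=h.

lqilqlwh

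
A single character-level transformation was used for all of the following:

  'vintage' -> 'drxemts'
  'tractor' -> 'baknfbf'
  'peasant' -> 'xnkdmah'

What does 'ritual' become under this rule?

zrdfmy

The shift increases by 1 at each position, starting from +8: 8, 9, 10, ….
For ritual: r+8=z, i+9=r, t+10=d, u+11=f, a+12=m, l+13=y.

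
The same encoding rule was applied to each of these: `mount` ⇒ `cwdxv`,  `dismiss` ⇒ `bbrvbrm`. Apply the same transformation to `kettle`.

The word is reversed, then every letter is shifted forward by 9.
On kettle: reverse → elttek; then shift: e+9=n, l+9=u, t+9=c, t+9=c, e+9=n, k+9=t.

nuccnt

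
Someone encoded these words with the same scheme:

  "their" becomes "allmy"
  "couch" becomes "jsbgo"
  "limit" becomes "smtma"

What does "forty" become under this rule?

A repeating key of period 2 is used — shifts +7, +4 over and over.
On forty: f+7=m, o+4=s, r+7=y, t+4=x, y+7=f.

msyxf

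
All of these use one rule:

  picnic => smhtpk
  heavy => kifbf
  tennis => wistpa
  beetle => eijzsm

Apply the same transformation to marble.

pewhsm

In picnic: p→s is +3, i→m is +4, c→h is +5, n→t is +6 — the shift increases by 1 each position. The shift increases by 1 at each position, starting from +3: 3, 4, 5, ….
For marble: m+3=p, a+4=e, r+5=w, b+6=h, l+7=s, e+8=m.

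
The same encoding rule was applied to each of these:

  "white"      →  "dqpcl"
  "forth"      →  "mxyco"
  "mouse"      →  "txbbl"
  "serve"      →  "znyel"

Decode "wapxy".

Shifts by position in white: pos 0: w→d (+7), pos 1: h→q (+9), pos 2: i→p (+7), pos 3: t→c (+9) — repeating every 2. It's a Vigenère-style cipher with numeric key [7,9]: position i shifts by key[i mod 2].
Reversing it on wapxy: w−7=p, a−9=r, p−7=i, x−9=o, y−7=r.

prior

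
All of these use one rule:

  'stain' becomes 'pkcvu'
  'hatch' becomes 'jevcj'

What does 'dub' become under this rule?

dwf

Read the word backwards and shift each letter +2.
Applying it to dub: reverse → bud; then shift: b+2=d, u+2=w, d+2=f.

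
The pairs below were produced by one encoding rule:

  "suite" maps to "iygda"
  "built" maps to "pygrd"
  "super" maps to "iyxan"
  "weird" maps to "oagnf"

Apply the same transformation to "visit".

This is an affine cipher: with a=0,…,z=25, each position x becomes (21x+20) mod 26.
For visit: v(21)→21·21+20≡19=t; i(8)→21·8+20≡6=g; s(18)→21·18+20≡8=i; i(8)→21·8+20≡6=g; t(19)→21·19+20≡3=d (all mod 26).

tgigd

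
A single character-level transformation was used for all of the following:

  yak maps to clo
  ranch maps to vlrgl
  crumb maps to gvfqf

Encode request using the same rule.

vpufpwx

The shift depends on letter class: consonant y→c is +4, but vowel a→l is +11. Vowels shift forward by 11 and consonants shift forward by 4.
Applying it to request: r(cons)+4=v, e(vowel)+11=p, q(cons)+4=u, u(vowel)+11=f, e(vowel)+11=p, s(cons)+4=w, t(cons)+4=x.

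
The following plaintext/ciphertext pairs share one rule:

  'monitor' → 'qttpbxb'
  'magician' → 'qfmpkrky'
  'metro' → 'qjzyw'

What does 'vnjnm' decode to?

In monitor: m→q is +4, o→t is +5, n→t is +6, i→p is +7 — the shift increases by 1 each position. Each letter shifts forward by (position + 4), i.e. 4, 5, 6, … — the shift grows by one for each successive letter.
Decoding vnjnm: v−4=r, n−5=i, j−6=d, n−7=g, m−8=e.

ridge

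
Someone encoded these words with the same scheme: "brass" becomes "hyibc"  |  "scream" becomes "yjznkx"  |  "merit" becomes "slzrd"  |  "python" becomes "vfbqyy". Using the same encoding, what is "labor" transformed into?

In brass: b→h is +6, r→y is +7, a→i is +8, s→b is +9 — the shift increases by 1 each position. Each letter shifts forward by (position + 6), i.e. 6, 7, 8, … — the shift grows by one for each successive letter.
Applying it to labor: l+6=r, a+7=h, b+8=j, o+9=x, r+10=b.

rhjxb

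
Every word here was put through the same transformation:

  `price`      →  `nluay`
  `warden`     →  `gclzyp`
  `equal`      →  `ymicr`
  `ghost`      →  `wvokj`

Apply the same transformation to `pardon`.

nclzop

p(15)→n(13) and r(17)→l(11) fit y≡25x+2 (mod 26); the inverse of 25 mod 26 is 25. Each letter's alphabet position (a=0..z=25) is mapped through 25·x+2 mod 26 — an affine cipher.
Applying it to pardon: p(15)→25·15+2≡13=n; a(0)→25·0+2≡2=c; r(17)→25·17+2≡11=l; d(3)→25·3+2≡25=z; o(14)→25·14+2≡14=o; n(13)→25·13+2≡15=p (all mod 26).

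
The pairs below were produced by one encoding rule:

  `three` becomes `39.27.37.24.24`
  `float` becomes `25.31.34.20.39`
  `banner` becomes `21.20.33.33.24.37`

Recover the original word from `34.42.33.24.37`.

t is letter #20 and maps to 39: an offset of 19. The number is (letter's place in the alphabet, a=1) + 19.
Reversing it on 34.42.33.24.37: 34→(34−19)÷1=15=o, 42→(42−19)÷1=23=w, 33→(33−19)÷1=14=n, 24→(24−19)÷1=5=e, 37→(37−19)÷1=18=r.

owner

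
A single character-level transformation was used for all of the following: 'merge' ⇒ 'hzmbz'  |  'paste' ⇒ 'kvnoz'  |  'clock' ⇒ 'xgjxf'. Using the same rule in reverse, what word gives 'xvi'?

This is a Caesar cipher with shift 21.
Undoing it on xvi: x−21=c, v−21=a, i−21=n.

can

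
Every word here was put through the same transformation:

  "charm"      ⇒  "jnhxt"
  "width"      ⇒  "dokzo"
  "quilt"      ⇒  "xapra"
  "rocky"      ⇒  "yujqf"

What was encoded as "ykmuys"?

Shifts by position in charm: pos 0: c→j (+7), pos 1: h→n (+6), pos 2: a→h (+7), pos 3: r→x (+6) — repeating every 2. The shifts repeat in a cycle of length 2: positions 0,1,… shift by +7, +6, then the pattern repeats.
Decoding ykmuys: y−7=r, k−6=e, m−7=f, u−6=o, y−7=r, s−6=m.

reform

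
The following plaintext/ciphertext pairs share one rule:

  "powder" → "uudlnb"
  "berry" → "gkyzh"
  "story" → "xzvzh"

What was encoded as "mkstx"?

hello

The shift increases by 1 at each position, starting from +5: 5, 6, 7, ….
Undoing it on mkstx: m−5=h, k−6=e, s−7=l, t−8=l, x−9=o.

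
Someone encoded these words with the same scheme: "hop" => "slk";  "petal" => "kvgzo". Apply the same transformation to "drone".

Each letter is replaced by its mirror in the alphabet: a↔z, b↔y, c↔x, and so on (the Atbash cipher).
For drone: d↔w, r↔i, o↔l, n↔m, e↔v.

wilmv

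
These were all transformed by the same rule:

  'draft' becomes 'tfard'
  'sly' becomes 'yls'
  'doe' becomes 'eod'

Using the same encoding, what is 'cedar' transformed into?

radec

The output letters match the input read backwards: draft reversed is tfard. It's just the letters in reverse order.
On cedar: reverse → radec.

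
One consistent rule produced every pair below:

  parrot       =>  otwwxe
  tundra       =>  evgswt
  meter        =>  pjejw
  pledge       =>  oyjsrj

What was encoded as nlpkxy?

symbol

This is an affine cipher: with a=0,…,z=25, each position x becomes (17x+19) mod 26.
Undoing it on nlpkxy: n(13)→23·(13−19)≡18=s; l(11)→23·(11−19)≡24=y; p(15)→23·(15−19)≡12=m; k(10)→23·(10−19)≡1=b; x(23)→23·(23−19)≡14=o; y(24)→23·(24−19)≡11=l (all mod 26).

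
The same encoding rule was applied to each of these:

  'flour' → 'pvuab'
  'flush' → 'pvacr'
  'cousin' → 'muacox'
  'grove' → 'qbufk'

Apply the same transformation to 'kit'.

uod

The shift depends on letter class: consonant f→p is +10, but vowel o→u is +6. The rule splits by letter class: vowels +6, consonants +10.
Applying it to kit: k(cons)+10=u, i(vowel)+6=o, t(cons)+10=d.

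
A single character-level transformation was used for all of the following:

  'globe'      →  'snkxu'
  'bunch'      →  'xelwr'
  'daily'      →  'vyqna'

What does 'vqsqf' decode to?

digit

g(6)→s(18) and l(11)→n(13) fit y≡25x+24 (mod 26); the inverse of 25 mod 26 is 25. Treating letters as 0–25, the rule is x ↦ 25x + 24 (mod 26).
Reversing it on vqsqf: v(21)→25·(21−24)≡3=d; q(16)→25·(16−24)≡8=i; s(18)→25·(18−24)≡6=g; q(16)→25·(16−24)≡8=i; f(5)→25·(5−24)≡19=t (all mod 26).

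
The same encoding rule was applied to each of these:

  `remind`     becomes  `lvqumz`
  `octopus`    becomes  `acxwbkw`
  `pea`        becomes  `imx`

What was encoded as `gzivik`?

canary

The output letters match the input read backwards, each shifted +8: remind reversed is dnimer. Read the word backwards and shift each letter +8.
Undoing it on gzivik: shift back: g−8=y, z−8=r, i−8=a, v−8=n, i−8=a, k−8=c → yranac; then reverse → canary.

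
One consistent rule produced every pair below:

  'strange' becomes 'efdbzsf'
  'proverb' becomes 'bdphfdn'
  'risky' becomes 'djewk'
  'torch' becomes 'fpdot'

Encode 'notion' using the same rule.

zpfjpz

Vowels shift forward by 1 and consonants shift forward by 12.
On notion: n(cons)+12=z, o(vowel)+1=p, t(cons)+12=f, i(vowel)+1=j, o(vowel)+1=p, n(cons)+12=z.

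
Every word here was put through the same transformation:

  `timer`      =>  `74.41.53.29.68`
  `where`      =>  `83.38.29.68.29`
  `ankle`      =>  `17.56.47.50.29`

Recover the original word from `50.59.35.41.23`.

t(#20)→74 and i(#9)→41: differences scale by 3, so n = 3·pos + 14. The formula is n = 3×(alphabet index, a=1) + 14.
Reversing it on 50.59.35.41.23: 50→(50−14)÷3=12=l, 59→(59−14)÷3=15=o, 35→(35−14)÷3=7=g, 41→(41−14)÷3=9=i, 23→(23−14)÷3=3=c.

logic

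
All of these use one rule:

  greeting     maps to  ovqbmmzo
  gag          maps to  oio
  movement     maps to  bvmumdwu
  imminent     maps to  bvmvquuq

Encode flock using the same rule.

The output letters match the input read backwards, each shifted +8: greeting reversed is gniteerg. Read the word backwards and shift each letter +8.
For flock: reverse → kcolf; then shift: k+8=s, c+8=k, o+8=w, l+8=t, f+8=n.

skwtn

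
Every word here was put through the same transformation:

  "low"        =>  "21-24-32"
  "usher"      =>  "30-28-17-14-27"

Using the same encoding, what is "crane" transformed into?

l is letter #12 and maps to 21: an offset of 9. Each letter is replaced by its alphabet position (a=1..z=26) + 9.
For crane: c=3→12, r=18→27, a=1→10, n=14→23, e=5→14.

12-27-10-23-14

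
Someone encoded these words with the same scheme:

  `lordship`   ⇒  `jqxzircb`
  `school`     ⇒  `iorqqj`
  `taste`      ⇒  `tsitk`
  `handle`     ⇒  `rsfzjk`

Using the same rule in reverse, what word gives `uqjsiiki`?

Each letter's alphabet position (a=0..z=25) is mapped through 11·x+18 mod 26 — an affine cipher.
Undoing it on uqjsiiki: u(20)→19·(20−18)≡12=m; q(16)→19·(16−18)≡14=o; j(9)→19·(9−18)≡11=l; s(18)→19·(18−18)≡0=a; i(8)→19·(8−18)≡18=s; i(8)→19·(8−18)≡18=s; k(10)→19·(10−18)≡4=e; i(8)→19·(8−18)≡18=s (all mod 26).

molasses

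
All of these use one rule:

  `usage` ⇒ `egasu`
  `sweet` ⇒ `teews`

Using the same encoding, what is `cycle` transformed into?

elcyc

The output letters match the input read backwards: usage reversed is egasu. The word is simply reversed.
On cycle: reverse → elcyc.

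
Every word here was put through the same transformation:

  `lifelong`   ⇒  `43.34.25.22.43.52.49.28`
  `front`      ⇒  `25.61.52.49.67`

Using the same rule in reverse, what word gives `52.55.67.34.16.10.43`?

optical

l(#12)→43 and i(#9)→34: differences scale by 3, so n = 3·pos + 7. Each letter becomes 3×(its alphabet position, a=1..z=26) + 7.
Decoding 52.55.67.34.16.10.43: 52→(52−7)÷3=15=o, 55→(55−7)÷3=16=p, 67→(67−7)÷3=20=t, 34→(34−7)÷3=9=i, 16→(16−7)÷3=3=c, 10→(10−7)÷3=1=a, 43→(43−7)÷3=12=l.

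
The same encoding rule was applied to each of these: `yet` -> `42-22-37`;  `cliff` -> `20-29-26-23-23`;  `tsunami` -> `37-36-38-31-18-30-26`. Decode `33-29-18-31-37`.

Letters become their 1-based position plus 17 (so a→18, b→19, …).
Decoding 33-29-18-31-37: 33→(33−17)÷1=16=p, 29→(29−17)÷1=12=l, 18→(18−17)÷1=1=a, 31→(31−17)÷1=14=n, 37→(37−17)÷1=20=t.

plant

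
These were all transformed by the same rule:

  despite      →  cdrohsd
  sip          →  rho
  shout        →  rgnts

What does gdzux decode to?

Compare letters: d→c is +25, e→d is +25, s→r is +25 — a constant shift. It's a constant shift of +25 (ROT25).
Reversing it on gdzux: g−25=h, d−25=e, z−25=a, u−25=v, x−25=y.

heavy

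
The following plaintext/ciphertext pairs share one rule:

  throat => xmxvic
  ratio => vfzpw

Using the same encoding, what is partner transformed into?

tfxavnb

In throat: t→x is +4, h→m is +5, r→x is +6, o→v is +7 — the shift increases by 1 each position. The shift increases by 1 at each position, starting from +4: 4, 5, 6, ….
For partner: p+4=t, a+5=f, r+6=x, t+7=a, n+8=v, e+9=n, r+10=b.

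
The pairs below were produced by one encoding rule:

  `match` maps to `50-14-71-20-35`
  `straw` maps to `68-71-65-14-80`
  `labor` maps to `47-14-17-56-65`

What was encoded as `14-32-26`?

m(#13)→50 and a(#1)→14: differences scale by 3, so n = 3·pos + 11. Each letter becomes 3×(its alphabet position, a=1..z=26) + 11.
Decoding 14-32-26: 14→(14−11)÷3=1=a, 32→(32−11)÷3=7=g, 26→(26−11)÷3=5=e.

age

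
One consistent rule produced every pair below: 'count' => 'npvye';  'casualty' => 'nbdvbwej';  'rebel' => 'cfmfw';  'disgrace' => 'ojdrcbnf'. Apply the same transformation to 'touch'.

The shift depends on letter class: consonant c→n is +11, but vowel o→p is +1. The rule splits by letter class: vowels +1, consonants +11.
On touch: t(cons)+11=e, o(vowel)+1=p, u(vowel)+1=v, c(cons)+11=n, h(cons)+11=s.

epvns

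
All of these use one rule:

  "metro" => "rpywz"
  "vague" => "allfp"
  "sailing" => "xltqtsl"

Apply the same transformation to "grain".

lwlts

The shift depends on letter class: consonant m→r is +5, but vowel e→p is +11. The rule splits by letter class: vowels +11, consonants +5.
Applying it to grain: g(cons)+5=l, r(cons)+5=w, a(vowel)+11=l, i(vowel)+11=t, n(cons)+5=s.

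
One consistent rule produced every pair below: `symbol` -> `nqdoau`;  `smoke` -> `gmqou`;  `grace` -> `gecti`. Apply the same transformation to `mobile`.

gnkdqo

The output letters match the input read backwards, each shifted +2: symbol reversed is lobmys. Two steps: reverse the string, then apply a Caesar shift of +2.
For mobile: reverse → elibom; then shift: e+2=g, l+2=n, i+2=k, b+2=d, o+2=q, m+2=o.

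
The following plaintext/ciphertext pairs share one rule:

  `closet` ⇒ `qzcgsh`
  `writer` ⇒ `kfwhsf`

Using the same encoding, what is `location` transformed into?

zcqohwcb

Compare letters: c→q is +14, l→z is +14, o→c is +14 — a constant shift. Every letter moves 14 places later in the alphabet, wrapping around z→a.
Applying it to location: l+14=z, o+14=c, c+14=q, a+14=o, t+14=h, i+14=w, o+14=c, n+14=b.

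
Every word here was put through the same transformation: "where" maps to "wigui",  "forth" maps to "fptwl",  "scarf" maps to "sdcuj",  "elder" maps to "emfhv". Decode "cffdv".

In where: w→w is +0, h→i is +1, e→g is +2, r→u is +3 — the shift increases by 1 each position. The shift increases by 1 at each position, starting from +0: 0, 1, 2, ….
Undoing it on cffdv: c−0=c, f−1=e, f−2=d, d−3=a, v−4=r.

cedar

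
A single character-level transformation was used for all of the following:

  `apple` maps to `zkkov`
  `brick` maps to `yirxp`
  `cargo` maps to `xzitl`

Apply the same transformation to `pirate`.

krizgv

Each pair mirrors across the alphabet (a↔z, p↔k, p↔k): positions sum to 25. Letters are reflected about the middle of the alphabet (position → 25−position): Atbash.
Applying it to pirate: p↔k, i↔r, r↔i, a↔z, t↔g, e↔v.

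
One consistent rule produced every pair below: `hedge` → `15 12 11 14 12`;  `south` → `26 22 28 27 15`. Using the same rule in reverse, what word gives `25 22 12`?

h is letter #8 and maps to 15: an offset of 7. Each letter is replaced by its alphabet position (a=1..z=26) + 7.
Decoding 25 22 12: 25→(25−7)÷1=18=r, 22→(22−7)÷1=15=o, 12→(12−7)÷1=5=e.

roe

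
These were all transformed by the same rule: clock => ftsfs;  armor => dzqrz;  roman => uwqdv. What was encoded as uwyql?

A repeating key of period 3 is used — shifts +3, +8, +4 over and over.
Reversing it on uwyql: u−3=r, w−8=o, y−4=u, q−3=n, l−8=d.

round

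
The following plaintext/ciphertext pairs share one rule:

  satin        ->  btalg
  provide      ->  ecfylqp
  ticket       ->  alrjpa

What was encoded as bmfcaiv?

Treating letters as 0–25, the rule is x ↦ 25x + 19 (mod 26).
Reversing it on bmfcaiv: b(1)→25·(1−19)≡18=s; m(12)→25·(12−19)≡7=h; f(5)→25·(5−19)≡14=o; c(2)→25·(2−19)≡17=r; a(0)→25·(0−19)≡19=t; i(8)→25·(8−19)≡11=l; v(21)→25·(21−19)≡24=y (all mod 26).

shortly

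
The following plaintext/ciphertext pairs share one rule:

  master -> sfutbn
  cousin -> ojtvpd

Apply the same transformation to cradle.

The output letters match the input read backwards, each shifted +1: master reversed is retsam. Two steps: reverse the string, then apply a Caesar shift of +1.
On cradle: reverse → eldarc; then shift: e+1=f, l+1=m, d+1=e, a+1=b, r+1=s, c+1=d.

fmebsd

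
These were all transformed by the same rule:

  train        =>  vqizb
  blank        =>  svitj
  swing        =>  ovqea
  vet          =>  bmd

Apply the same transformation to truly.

The word is reversed, then every letter is shifted forward by 8.
For truly: reverse → ylurt; then shift: y+8=g, l+8=t, u+8=c, r+8=z, t+8=b.

gtczb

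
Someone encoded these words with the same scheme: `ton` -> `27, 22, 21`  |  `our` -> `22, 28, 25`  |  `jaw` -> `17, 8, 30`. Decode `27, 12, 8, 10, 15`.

t is letter #20 and maps to 27: an offset of 7. Letters become their 1-based position plus 7 (so a→8, b→9, …).
Undoing it on 27, 12, 8, 10, 15: 27→(27−7)÷1=20=t, 12→(12−7)÷1=5=e, 8→(8−7)÷1=1=a, 10→(10−7)÷1=3=c, 15→(15−7)÷1=8=h.

teach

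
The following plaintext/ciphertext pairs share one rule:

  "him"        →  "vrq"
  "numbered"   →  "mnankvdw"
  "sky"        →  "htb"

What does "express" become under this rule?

bbnaygn

The output letters match the input read backwards, each shifted +9: him reversed is mih. Two steps: reverse the string, then apply a Caesar shift of +9.
On express: reverse → sserpxe; then shift: s+9=b, s+9=b, e+9=n, r+9=a, p+9=y, x+9=g, e+9=n.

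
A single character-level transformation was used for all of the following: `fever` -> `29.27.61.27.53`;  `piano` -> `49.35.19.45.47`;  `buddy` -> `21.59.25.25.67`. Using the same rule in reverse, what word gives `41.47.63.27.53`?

f(#6)→29 and e(#5)→27: differences scale by 2, so n = 2·pos + 17. Each letter becomes 2×(its alphabet position, a=1..z=26) + 17.
Undoing it on 41.47.63.27.53: 41→(41−17)÷2=12=l, 47→(47−17)÷2=15=o, 63→(63−17)÷2=23=w, 27→(27−17)÷2=5=e, 53→(53−17)÷2=18=r.

lower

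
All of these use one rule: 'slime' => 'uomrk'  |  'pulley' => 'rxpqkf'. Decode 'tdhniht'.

In slime: s→u is +2, l→o is +3, i→m is +4, m→r is +5 — the shift increases by 1 each position. Each letter shifts forward by (position + 2), i.e. 2, 3, 4, … — the shift grows by one for each successive letter.
Reversing it on tdhniht: t−2=r, d−3=a, h−4=d, n−5=i, i−6=c, h−7=a, t−8=l.

radical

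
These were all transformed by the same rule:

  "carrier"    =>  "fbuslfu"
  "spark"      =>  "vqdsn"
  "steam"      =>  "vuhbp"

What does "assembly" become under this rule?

dtvfpcoz

Shifts by position in carrier: pos 0: c→f (+3), pos 1: a→b (+1), pos 2: r→u (+3), pos 3: r→s (+1) — repeating every 2. It's a Vigenère-style cipher with numeric key [3,1]: position i shifts by key[i mod 2].
For assembly: a+3=d, s+1=t, s+3=v, e+1=f, m+3=p, b+1=c, l+3=o, y+1=z.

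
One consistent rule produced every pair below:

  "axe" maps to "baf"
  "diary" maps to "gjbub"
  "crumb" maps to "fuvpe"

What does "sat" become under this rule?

The shift depends on letter class: consonant x→a is +3, but vowel a→b is +1. Two shifts are in play — +1 for a/e/i/o/u, +3 for every other letter.
On sat: s(cons)+3=v, a(vowel)+1=b, t(cons)+3=w.

vbw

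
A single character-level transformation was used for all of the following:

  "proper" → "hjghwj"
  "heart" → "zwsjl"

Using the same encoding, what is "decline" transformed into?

Compare letters: p→h is +18, r→j is +18, o→g is +18 — a constant shift. It's a constant shift of +18 (ROT18).
Applying it to decline: d+18=v, e+18=w, c+18=u, l+18=d, i+18=a, n+18=f, e+18=w.

vwudafw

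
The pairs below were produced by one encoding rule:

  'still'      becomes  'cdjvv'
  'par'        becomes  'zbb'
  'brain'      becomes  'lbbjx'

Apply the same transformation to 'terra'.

dfbbb

The shift depends on letter class: consonant s→c is +10, but vowel i→j is +1. Two shifts are in play — +1 for a/e/i/o/u, +10 for every other letter.
On terra: t(cons)+10=d, e(vowel)+1=f, r(cons)+10=b, r(cons)+10=b, a(vowel)+1=b.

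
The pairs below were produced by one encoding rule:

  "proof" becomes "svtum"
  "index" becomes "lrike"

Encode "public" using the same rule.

sygrpk

In proof: p→s is +3, r→v is +4, o→t is +5, o→u is +6 — the shift increases by 1 each position. Letter i (0-indexed) is shifted by i+3, so successive shifts are 3, 4, 5, ….
For public: p+3=s, u+4=y, b+5=g, l+6=r, i+7=p, c+8=k.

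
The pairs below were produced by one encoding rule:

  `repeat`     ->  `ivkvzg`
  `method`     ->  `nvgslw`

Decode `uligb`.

forty

Each pair mirrors across the alphabet (r↔i, e↔v, p↔k): positions sum to 25. This is the alphabet-reversal cipher (Atbash): a becomes z, b becomes y, etc.
Decoding uligb: u↔f, l↔o, i↔r, g↔t, b↔y.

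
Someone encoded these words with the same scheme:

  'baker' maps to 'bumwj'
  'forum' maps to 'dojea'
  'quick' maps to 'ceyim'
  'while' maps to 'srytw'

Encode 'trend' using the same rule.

xjwhp

b(1)→b(1) and a(0)→u(20) fit y≡7x+20 (mod 26); the inverse of 7 mod 26 is 15. This is an affine cipher: with a=0,…,z=25, each position x becomes (7x+20) mod 26.
For trend: t(19)→7·19+20≡23=x; r(17)→7·17+20≡9=j; e(4)→7·4+20≡22=w; n(13)→7·13+20≡7=h; d(3)→7·3+20≡15=p (all mod 26).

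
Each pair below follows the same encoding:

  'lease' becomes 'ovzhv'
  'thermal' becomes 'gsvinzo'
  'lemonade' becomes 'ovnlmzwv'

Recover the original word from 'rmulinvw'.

informed

Each pair mirrors across the alphabet (l↔o, e↔v, a↔z): positions sum to 25. Each letter is replaced by its mirror in the alphabet: a↔z, b↔y, c↔x, and so on (the Atbash cipher).
Decoding rmulinvw: r↔i, m↔n, u↔f, l↔o, i↔r, n↔m, v↔e, w↔d.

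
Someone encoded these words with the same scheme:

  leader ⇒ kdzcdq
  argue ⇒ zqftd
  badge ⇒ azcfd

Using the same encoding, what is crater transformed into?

Compare letters: l→k is +25, e→d is +25, a→z is +25 — a constant shift. Every letter moves 25 places later in the alphabet, wrapping around z→a.
On crater: c+25=b, r+25=q, a+25=z, t+25=s, e+25=d, r+25=q.

bqzsdq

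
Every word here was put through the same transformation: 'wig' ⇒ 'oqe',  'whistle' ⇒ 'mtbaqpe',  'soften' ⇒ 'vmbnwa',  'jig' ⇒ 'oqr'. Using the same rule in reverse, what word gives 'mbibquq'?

Read the word backwards and shift each letter +8.
Reversing it on mbibquq: shift back: m−8=e, b−8=t, i−8=a, b−8=t, q−8=i, u−8=m, q−8=i → etatimi; then reverse → imitate.

imitate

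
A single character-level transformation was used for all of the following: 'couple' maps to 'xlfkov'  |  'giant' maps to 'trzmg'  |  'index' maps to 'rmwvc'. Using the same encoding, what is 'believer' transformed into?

Each pair mirrors across the alphabet (c↔x, o↔l, u↔f): positions sum to 25. Letters are reflected about the middle of the alphabet (position → 25−position): Atbash.
Applying it to believer: b↔y, e↔v, l↔o, i↔r, e↔v, v↔e, e↔v, r↔i.

yvorvevi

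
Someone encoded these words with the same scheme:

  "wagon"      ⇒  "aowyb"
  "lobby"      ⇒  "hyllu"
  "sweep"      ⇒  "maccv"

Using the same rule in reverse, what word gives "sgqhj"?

quilt

Treating letters as 0–25, the rule is x ↦ 23x + 14 (mod 26).
Decoding sgqhj: s(18)→17·(18−14)≡16=q; g(6)→17·(6−14)≡20=u; q(16)→17·(16−14)≡8=i; h(7)→17·(7−14)≡11=l; j(9)→17·(9−14)≡19=t (all mod 26).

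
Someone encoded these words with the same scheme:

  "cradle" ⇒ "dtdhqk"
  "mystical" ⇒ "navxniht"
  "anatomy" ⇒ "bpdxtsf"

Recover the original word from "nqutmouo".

In cradle: c→d is +1, r→t is +2, a→d is +3, d→h is +4 — the shift increases by 1 each position. Letter i (0-indexed) is shifted by i+1, so successive shifts are 1, 2, 3, ….
Reversing it on nqutmouo: n−1=m, q−2=o, u−3=r, t−4=p, m−5=h, o−6=i, u−7=n, o−8=g.

morphing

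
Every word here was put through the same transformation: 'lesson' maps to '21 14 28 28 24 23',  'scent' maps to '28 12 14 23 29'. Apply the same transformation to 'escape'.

14 28 12 10 25 14

l is letter #12 and maps to 21: an offset of 9. Letters become their 1-based position plus 9 (so a→10, b→11, …).
Applying it to escape: e=5→14, s=19→28, c=3→12, a=1→10, p=16→25, e=5→14.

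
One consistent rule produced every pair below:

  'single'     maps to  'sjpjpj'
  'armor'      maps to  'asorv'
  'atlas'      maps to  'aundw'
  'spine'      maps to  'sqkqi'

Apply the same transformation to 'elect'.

In single: s→s is +0, i→j is +1, n→p is +2, g→j is +3 — the shift increases by 1 each position. The shift increases by 1 at each position, starting from +0: 0, 1, 2, ….
Applying it to elect: e+0=e, l+1=m, e+2=g, c+3=f, t+4=x.

emgfx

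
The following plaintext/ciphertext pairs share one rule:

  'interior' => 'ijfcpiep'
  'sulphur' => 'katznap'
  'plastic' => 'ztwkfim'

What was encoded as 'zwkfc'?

paste

This is an affine cipher: with a=0,…,z=25, each position x becomes (21x+22) mod 26.
Undoing it on zwkfc: z(25)→5·(25−22)≡15=p; w(22)→5·(22−22)≡0=a; k(10)→5·(10−22)≡18=s; f(5)→5·(5−22)≡19=t; c(2)→5·(2−22)≡4=e (all mod 26).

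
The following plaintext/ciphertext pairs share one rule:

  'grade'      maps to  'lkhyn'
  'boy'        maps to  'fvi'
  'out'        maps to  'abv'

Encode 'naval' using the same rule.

The output letters match the input read backwards, each shifted +7: grade reversed is edarg. Read the word backwards and shift each letter +7.
Applying it to naval: reverse → lavan; then shift: l+7=s, a+7=h, v+7=c, a+7=h, n+7=u.

shchu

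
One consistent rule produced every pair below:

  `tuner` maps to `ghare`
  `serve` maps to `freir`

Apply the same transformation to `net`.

arg

This is a Caesar cipher with shift 13.
Applying it to net: n+13=a, e+13=r, t+13=g.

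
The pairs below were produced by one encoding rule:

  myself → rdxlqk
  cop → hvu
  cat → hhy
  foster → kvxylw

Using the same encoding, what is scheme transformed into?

xhmlrl

The shift depends on letter class: consonant m→r is +5, but vowel e→l is +7. The rule splits by letter class: vowels +7, consonants +5.
On scheme: s(cons)+5=x, c(cons)+5=h, h(cons)+5=m, e(vowel)+7=l, m(cons)+5=r, e(vowel)+7=l.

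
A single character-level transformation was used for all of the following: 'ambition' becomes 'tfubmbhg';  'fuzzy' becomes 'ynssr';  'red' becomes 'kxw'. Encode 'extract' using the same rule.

xqmktvm

Compare letters: a→t is +19, m→f is +19, b→u is +19 — a constant shift. It's a constant shift of +19 (ROT19).
On extract: e+19=x, x+19=q, t+19=m, r+19=k, a+19=t, c+19=v, t+19=m.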